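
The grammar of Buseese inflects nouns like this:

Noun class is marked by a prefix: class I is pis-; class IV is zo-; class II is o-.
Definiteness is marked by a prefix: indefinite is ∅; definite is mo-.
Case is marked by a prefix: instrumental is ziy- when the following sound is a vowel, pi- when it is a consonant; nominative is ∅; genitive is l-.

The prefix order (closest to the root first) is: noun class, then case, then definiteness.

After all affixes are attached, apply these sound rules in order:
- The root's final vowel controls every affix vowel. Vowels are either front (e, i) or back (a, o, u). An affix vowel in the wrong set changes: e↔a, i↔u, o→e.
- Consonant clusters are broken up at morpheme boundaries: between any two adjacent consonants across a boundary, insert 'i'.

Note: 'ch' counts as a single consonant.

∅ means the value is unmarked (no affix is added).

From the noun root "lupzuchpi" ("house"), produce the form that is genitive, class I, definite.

melipisilupzuchpi

Attach noun class class I pis- → pislupzuchpi.
Attach case genitive l- → lpislupzuchpi.
Attach definiteness definite mo- → molpislupzuchpi.
Apply vowel harmony: molpislupzuchpi → melpislupzuchpi.
Apply epenthesis: melpislupzuchpi → melipisilupzuchpi.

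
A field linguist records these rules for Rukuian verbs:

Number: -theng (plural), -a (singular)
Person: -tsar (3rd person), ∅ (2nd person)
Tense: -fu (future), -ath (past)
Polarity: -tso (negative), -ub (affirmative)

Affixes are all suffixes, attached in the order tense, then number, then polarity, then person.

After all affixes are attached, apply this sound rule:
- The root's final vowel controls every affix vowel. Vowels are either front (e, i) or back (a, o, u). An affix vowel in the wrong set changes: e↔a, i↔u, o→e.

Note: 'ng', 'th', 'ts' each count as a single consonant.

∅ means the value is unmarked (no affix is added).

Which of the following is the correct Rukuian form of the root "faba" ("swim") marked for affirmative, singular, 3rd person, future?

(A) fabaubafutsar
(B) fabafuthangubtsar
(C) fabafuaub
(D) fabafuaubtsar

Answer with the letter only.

D

Attach tense future -fu → fabafu.
Attach number singular -a → fabafua.
Attach polarity affirmative -ub → fabafuaub.
Attach person 3rd person -tsar → fabafuaubtsar.
Vowel harmony: no change.
So the correct form is fabafuaubtsar, option (D).
(A) fabaubafutsar is wrong: it has the affixes in the wrong order.
(B) fabafuthangubtsar is wrong: it uses plural instead of singular for number.
(C) fabafuaub is wrong: it uses 2nd person instead of 3rd person for person.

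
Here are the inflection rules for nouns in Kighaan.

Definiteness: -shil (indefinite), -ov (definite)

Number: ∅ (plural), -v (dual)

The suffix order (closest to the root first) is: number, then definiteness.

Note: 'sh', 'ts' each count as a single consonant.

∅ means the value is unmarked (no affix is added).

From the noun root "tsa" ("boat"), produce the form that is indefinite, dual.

Attach number dual -v → tsav.
Attach definiteness indefinite -shil → tsavshil.

tsavshil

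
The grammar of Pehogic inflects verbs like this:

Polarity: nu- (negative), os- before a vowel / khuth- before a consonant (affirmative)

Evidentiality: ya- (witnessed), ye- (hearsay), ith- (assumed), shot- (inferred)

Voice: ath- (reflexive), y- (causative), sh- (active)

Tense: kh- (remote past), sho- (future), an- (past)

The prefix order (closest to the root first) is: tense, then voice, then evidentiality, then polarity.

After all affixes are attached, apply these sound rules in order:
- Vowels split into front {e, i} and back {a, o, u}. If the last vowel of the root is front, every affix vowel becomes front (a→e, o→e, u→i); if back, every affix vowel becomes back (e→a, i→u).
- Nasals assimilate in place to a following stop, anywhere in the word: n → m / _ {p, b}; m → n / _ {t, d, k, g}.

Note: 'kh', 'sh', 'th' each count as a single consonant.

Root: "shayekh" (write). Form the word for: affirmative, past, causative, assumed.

esithyenshayekh

Attach tense past an- → anshayekh.
Attach voice causative y- → yanshayekh.
Attach evidentiality assumed ith- → ithyanshayekh.
Attach polarity affirmative os- (before vowel 'i') → osithyanshayekh.
Apply vowel harmony: osithyanshayekh → esithyenshayekh.
Nasal assimilation: no change.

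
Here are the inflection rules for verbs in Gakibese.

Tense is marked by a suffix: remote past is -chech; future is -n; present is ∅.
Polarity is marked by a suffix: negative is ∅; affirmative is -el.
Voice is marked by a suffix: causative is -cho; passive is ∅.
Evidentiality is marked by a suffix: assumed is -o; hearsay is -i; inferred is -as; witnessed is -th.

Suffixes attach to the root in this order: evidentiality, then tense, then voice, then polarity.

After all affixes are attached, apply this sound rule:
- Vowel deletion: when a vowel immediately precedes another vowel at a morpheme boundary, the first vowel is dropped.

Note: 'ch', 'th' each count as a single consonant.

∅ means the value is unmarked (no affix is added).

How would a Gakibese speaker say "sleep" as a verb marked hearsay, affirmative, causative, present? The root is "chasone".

chasonichel

Attach evidentiality hearsay -i → chasonei.
tense = present: zero marking, form stays chasonei.
Attach voice causative -cho → chasoneicho.
Attach polarity affirmative -el → chasoneichoel.
Apply vowel deletion: chasoneichoel → chasonichel.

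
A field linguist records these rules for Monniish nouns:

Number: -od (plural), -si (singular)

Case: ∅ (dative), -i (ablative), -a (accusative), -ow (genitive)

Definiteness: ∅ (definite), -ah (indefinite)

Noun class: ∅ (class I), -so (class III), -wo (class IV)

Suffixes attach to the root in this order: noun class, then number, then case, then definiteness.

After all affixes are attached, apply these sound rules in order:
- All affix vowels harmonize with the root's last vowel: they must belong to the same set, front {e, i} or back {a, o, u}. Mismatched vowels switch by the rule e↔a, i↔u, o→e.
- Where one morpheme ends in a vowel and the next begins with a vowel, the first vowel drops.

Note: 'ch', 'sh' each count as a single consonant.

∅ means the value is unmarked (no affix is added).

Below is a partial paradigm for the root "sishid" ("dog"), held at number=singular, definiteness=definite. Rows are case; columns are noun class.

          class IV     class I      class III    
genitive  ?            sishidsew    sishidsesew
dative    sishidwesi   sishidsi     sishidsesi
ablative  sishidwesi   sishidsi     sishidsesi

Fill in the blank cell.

Attach noun class class IV -wo → sishidwo.
Attach number singular -si → sishidwosi.
Attach case genitive -ow → sishidwosiow.
definiteness = definite: zero marking, form stays sishidwosiow.
Apply vowel harmony: sishidwosiow → sishidwesiew.
Apply vowel deletion: sishidwesiew → sishidwesew.

sishidwesew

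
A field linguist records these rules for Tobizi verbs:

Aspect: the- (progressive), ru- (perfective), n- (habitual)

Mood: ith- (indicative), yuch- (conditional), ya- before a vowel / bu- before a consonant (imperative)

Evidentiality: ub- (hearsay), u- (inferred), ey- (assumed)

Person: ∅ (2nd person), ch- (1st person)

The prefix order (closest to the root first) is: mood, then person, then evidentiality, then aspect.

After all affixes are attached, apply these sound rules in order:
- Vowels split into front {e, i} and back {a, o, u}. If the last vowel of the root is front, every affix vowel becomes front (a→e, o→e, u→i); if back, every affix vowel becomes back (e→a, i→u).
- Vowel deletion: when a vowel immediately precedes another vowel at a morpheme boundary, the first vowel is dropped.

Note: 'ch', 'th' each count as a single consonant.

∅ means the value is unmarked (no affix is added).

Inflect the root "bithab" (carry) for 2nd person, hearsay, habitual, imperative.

Attach mood imperative bu- (before consonant 'b') → bubithab.
person = 2nd person: zero marking, form stays bubithab.
Attach evidentiality hearsay ub- → ubbubithab.
Attach aspect habitual n- → nubbubithab.
Vowel harmony: no change.
Vowel deletion: no change.

nubbubithab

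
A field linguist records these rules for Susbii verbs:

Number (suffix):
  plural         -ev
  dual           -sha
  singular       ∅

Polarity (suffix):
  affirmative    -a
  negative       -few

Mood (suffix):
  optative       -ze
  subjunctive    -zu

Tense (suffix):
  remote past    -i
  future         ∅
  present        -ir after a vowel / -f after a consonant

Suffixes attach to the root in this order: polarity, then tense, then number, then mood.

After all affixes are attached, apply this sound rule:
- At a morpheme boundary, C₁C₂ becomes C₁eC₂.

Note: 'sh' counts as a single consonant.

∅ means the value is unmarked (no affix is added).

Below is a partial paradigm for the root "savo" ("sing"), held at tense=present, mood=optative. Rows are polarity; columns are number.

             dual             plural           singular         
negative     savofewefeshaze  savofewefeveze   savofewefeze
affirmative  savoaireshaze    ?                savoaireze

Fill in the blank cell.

Attach polarity affirmative -a → savoa.
Attach tense present -ir (after vowel 'a') → savoair.
Attach number plural -ev → savoairev.
Attach mood optative -ze → savoairevze.
Apply epenthesis: savoairevze → savoaireveze.

savoaireveze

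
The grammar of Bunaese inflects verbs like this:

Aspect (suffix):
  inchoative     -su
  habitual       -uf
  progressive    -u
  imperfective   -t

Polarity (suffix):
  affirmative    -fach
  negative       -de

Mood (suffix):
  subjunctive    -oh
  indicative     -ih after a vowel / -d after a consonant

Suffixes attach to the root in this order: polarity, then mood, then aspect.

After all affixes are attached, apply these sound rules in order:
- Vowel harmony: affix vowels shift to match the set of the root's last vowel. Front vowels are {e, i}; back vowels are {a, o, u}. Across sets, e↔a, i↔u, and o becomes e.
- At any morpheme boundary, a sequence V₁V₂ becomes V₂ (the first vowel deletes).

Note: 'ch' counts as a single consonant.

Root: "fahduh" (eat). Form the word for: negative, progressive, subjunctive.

fahduhdohu

Attach polarity negative -de → fahduhde.
Attach mood subjunctive -oh → fahduhdeoh.
Attach aspect progressive -u → fahduhdeohu.
Apply vowel harmony: fahduhdeohu → fahduhdaohu.
Apply vowel deletion: fahduhdaohu → fahduhdohu.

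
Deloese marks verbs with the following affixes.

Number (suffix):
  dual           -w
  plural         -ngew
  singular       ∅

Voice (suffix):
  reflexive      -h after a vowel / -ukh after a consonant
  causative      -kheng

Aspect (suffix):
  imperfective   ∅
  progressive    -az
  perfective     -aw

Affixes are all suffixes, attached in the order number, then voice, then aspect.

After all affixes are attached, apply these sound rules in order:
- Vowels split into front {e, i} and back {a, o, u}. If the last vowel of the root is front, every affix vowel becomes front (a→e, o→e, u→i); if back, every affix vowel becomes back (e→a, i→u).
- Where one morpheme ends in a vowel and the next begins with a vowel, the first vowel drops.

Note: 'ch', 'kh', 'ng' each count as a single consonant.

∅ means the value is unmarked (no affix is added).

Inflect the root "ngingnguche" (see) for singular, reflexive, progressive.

number = singular: zero marking, form stays ngingnguche.
Attach voice reflexive -h (after vowel 'e') → ngingngucheh.
Attach aspect progressive -az → ngingnguchehaz.
Apply vowel harmony: ngingnguchehaz → ngingnguchehez.
Vowel deletion: no change.

ngingnguchehez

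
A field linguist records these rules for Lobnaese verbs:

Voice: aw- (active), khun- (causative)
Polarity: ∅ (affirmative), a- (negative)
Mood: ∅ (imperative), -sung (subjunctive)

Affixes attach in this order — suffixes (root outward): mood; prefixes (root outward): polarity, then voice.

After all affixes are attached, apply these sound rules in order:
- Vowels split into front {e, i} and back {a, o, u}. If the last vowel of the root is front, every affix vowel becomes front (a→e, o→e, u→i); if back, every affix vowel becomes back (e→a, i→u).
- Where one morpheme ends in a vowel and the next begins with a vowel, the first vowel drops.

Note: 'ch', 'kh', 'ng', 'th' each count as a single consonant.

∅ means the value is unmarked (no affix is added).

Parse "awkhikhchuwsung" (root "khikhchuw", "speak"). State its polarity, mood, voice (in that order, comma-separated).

Segment: aw-khikhchuw-sung.
polarity: ∅ → affirmative.
mood: -sung → subjunctive.
voice: aw- → active.

affirmative, subjunctive, active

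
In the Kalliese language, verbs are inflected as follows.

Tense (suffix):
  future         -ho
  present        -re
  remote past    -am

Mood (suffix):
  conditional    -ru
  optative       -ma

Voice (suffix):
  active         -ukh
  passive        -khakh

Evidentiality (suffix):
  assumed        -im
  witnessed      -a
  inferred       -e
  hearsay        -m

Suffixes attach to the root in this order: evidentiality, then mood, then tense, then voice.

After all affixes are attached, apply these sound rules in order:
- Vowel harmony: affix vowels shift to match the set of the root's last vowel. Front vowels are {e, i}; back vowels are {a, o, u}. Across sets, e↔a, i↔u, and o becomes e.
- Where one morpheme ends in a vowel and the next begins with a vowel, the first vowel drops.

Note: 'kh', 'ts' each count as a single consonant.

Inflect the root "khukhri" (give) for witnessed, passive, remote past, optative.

Attach evidentiality witnessed -a → khukhria.
Attach mood optative -ma → khukhriama.
Attach tense remote past -am → khukhriamaam.
Attach voice passive -khakh → khukhriamaamkhakh.
Apply vowel harmony: khukhriamaamkhakh → khukhriemeemkhekh.
Apply vowel deletion: khukhriemeemkhekh → khukhrememkhekh.

khukhrememkhekh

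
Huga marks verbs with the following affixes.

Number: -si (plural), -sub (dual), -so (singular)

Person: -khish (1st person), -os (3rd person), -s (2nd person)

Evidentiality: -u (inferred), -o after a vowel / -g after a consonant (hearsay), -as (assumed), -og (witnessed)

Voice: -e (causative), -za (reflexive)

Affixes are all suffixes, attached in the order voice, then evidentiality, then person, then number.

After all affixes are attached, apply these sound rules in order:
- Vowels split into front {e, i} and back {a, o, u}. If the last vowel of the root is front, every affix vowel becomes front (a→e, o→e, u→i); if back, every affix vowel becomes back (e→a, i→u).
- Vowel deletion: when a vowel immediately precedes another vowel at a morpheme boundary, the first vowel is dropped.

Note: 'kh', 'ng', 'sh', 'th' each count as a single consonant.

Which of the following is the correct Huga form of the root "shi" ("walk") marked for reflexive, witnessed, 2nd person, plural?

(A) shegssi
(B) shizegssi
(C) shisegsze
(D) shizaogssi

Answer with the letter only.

B

Attach voice reflexive -za → shiza.
Attach evidentiality witnessed -og → shizaog.
Attach person 2nd person -s → shizaogs.
Attach number plural -si → shizaogssi.
Apply vowel harmony: shizaogssi → shizeegssi.
Apply vowel deletion: shizeegssi → shizegssi.
So the correct form is shizegssi, option (B).
(A) shegssi is wrong: it uses causative instead of reflexive for voice.
(D) shizaogssi is wrong: it fails to apply the sound rule(s).
(C) shisegsze is wrong: it has the affixes in the wrong order.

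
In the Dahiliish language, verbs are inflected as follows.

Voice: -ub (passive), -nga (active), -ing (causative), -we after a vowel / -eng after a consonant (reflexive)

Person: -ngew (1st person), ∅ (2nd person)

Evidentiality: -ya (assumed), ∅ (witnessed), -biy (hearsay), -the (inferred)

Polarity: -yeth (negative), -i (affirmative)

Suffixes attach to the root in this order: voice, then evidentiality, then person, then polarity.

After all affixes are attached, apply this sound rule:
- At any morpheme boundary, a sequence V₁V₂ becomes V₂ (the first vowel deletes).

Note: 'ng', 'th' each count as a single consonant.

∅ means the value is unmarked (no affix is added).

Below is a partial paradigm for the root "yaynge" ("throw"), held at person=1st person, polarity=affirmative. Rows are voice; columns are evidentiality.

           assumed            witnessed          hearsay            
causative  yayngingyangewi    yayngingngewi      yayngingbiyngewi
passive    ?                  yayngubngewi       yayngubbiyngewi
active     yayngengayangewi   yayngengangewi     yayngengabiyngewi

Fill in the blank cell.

yayngubyangewi

Attach voice passive -ub → yayngeub.
Attach evidentiality assumed -ya → yayngeubya.
Attach person 1st person -ngew → yayngeubyangew.
Attach polarity affirmative -i → yayngeubyangewi.
Apply vowel deletion: yayngeubyangewi → yayngubyangewi.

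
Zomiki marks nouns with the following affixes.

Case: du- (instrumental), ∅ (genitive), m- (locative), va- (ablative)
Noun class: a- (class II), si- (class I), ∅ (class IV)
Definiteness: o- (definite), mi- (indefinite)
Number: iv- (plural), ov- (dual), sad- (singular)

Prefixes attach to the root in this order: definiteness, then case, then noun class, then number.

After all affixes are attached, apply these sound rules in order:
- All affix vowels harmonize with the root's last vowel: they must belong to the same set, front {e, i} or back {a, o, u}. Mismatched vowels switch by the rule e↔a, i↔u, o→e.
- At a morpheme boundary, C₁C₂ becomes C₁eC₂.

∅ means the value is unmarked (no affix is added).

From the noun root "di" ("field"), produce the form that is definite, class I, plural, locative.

ivesimedi

Attach definiteness definite o- → odi.
Attach case locative m- → modi.
Attach noun class class I si- → simodi.
Attach number plural iv- → ivsimodi.
Apply vowel harmony: ivsimodi → ivsimedi.
Apply epenthesis: ivsimedi → ivesimedi.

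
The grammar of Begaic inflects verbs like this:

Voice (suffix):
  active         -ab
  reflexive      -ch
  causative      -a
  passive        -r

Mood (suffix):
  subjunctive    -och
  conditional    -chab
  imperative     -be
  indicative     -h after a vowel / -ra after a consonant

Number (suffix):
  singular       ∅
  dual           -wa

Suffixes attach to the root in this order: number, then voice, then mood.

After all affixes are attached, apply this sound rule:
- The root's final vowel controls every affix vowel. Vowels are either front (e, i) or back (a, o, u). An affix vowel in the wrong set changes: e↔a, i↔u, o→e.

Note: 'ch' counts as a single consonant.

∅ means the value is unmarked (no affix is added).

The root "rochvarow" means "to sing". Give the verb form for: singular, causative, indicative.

number = singular: zero marking, form stays rochvarow.
Attach voice causative -a → rochvarowa.
Attach mood indicative -h (after vowel 'a') → rochvarowah.
Vowel harmony: no change.

rochvarowah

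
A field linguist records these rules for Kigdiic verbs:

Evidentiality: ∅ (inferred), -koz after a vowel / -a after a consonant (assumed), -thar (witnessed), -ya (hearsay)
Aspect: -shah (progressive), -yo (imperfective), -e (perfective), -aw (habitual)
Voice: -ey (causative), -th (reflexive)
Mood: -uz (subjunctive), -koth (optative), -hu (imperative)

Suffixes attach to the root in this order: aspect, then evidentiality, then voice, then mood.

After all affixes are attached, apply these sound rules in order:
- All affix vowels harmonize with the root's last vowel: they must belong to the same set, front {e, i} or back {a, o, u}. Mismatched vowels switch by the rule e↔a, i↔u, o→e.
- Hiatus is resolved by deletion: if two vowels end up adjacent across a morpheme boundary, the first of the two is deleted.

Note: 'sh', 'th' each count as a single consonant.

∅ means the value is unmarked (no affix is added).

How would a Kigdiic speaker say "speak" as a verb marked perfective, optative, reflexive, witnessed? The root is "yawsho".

Attach aspect perfective -e → yawshoe.
Attach evidentiality witnessed -thar → yawshoethar.
Attach voice reflexive -th → yawshoetharth.
Attach mood optative -koth → yawshoetharthkoth.
Apply vowel harmony: yawshoetharthkoth → yawshoatharthkoth.
Apply vowel deletion: yawshoatharthkoth → yawshatharthkoth.

yawshatharthkoth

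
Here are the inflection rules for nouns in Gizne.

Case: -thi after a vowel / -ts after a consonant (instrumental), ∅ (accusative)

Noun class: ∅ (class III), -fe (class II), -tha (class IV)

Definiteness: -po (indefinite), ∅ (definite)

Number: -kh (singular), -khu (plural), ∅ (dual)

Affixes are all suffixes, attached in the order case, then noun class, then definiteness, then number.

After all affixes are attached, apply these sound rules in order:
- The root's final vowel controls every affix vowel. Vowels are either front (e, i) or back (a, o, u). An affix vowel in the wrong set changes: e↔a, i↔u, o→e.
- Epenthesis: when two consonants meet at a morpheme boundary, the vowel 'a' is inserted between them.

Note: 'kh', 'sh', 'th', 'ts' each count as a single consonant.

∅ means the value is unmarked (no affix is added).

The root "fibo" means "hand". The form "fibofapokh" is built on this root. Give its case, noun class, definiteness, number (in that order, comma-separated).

Segment: fibo-fe-po-kh.
case: ∅ → accusative.
noun class: -fe → class II.
definiteness: -po → indefinite.
number: -kh → singular.

accusative, class II, indefinite, singular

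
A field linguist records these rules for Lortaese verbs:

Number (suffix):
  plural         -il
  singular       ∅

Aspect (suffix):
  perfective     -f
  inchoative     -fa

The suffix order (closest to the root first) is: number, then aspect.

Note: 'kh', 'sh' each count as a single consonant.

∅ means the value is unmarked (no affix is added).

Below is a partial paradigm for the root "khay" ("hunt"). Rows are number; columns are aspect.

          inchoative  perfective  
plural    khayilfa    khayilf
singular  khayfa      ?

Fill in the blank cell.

khayf

number = singular: zero marking, form stays khay.
Attach aspect perfective -f → khayf.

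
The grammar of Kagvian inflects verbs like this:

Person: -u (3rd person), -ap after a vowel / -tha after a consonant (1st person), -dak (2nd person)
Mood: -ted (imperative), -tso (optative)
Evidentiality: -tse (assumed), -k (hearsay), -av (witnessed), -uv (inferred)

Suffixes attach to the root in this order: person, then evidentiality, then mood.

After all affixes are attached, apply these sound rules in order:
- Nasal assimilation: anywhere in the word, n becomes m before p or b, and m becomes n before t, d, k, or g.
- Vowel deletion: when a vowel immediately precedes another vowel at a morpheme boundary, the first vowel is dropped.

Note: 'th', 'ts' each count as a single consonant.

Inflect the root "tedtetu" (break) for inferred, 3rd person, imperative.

Attach person 3rd person -u → tedtetuu.
Attach evidentiality inferred -uv → tedtetuuuv.
Attach mood imperative -ted → tedtetuuuvted.
Nasal assimilation: no change.
Apply vowel deletion: tedtetuuuvted → tedtetuvted.

tedtetuvted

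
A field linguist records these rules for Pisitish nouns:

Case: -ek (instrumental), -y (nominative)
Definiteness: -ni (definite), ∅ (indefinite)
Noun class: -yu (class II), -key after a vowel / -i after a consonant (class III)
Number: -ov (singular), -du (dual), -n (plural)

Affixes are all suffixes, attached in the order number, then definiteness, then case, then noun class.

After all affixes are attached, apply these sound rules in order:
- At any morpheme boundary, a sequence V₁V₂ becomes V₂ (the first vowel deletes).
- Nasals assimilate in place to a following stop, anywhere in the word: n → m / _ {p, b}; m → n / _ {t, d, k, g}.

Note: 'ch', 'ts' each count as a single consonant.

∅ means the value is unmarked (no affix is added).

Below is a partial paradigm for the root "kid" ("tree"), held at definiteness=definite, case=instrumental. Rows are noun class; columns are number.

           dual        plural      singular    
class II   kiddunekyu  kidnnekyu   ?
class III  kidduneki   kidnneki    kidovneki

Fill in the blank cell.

Attach number singular -ov → kidov.
Attach definiteness definite -ni → kidovni.
Attach case instrumental -ek → kidovniek.
Attach noun class class II -yu → kidovniekyu.
Apply vowel deletion: kidovniekyu → kidovnekyu.
Nasal assimilation: no change.

kidovnekyu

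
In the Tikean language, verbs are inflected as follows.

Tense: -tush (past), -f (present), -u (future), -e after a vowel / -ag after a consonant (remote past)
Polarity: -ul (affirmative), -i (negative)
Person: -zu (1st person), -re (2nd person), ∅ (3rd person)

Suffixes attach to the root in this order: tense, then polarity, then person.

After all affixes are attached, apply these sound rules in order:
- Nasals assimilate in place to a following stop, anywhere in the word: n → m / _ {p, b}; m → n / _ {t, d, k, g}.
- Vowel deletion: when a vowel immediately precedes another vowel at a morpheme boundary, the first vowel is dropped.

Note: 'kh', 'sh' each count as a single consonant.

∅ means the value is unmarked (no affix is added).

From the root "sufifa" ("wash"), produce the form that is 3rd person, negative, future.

Attach tense future -u → sufifau.
Attach polarity negative -i → sufifaui.
person = 3rd person: zero marking, form stays sufifaui.
Nasal assimilation: no change.
Apply vowel deletion: sufifaui → sufifi.

sufifi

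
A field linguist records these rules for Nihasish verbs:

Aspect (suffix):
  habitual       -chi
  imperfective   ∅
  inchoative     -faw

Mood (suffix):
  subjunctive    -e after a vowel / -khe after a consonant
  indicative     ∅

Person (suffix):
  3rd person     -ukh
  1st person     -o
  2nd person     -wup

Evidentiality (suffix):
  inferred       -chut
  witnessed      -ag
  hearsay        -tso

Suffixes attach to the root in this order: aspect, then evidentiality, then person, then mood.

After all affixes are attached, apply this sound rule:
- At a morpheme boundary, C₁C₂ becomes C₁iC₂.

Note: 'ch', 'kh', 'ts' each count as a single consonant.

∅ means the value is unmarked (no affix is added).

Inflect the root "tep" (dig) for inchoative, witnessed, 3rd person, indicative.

tepifawagukh

Attach aspect inchoative -faw → tepfaw.
Attach evidentiality witnessed -ag → tepfawag.
Attach person 3rd person -ukh → tepfawagukh.
mood = indicative: zero marking, form stays tepfawagukh.
Apply epenthesis: tepfawagukh → tepifawagukh.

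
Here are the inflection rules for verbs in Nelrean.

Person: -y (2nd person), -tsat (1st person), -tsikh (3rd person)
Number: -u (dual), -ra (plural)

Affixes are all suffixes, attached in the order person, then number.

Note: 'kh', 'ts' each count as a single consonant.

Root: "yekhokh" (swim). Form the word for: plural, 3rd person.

Attach person 3rd person -tsikh → yekhokhtsikh.
Attach number plural -ra → yekhokhtsikhra.

yekhokhtsikhra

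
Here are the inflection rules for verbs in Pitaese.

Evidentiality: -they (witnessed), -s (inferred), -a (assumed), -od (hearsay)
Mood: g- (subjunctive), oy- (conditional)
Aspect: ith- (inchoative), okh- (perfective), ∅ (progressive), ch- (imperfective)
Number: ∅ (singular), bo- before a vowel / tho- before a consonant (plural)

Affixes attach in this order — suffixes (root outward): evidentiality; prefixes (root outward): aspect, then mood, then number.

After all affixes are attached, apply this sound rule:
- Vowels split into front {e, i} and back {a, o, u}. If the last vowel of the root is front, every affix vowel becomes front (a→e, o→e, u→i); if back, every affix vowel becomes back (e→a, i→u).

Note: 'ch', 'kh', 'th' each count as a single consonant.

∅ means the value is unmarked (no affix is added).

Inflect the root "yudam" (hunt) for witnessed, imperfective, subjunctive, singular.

Attach aspect imperfective ch- → chyudam.
Attach evidentiality witnessed -they → chyudamthey.
Attach mood subjunctive g- → gchyudamthey.
number = singular: zero marking, form stays gchyudamthey.
Apply vowel harmony: gchyudamthey → gchyudamthay.

gchyudamthay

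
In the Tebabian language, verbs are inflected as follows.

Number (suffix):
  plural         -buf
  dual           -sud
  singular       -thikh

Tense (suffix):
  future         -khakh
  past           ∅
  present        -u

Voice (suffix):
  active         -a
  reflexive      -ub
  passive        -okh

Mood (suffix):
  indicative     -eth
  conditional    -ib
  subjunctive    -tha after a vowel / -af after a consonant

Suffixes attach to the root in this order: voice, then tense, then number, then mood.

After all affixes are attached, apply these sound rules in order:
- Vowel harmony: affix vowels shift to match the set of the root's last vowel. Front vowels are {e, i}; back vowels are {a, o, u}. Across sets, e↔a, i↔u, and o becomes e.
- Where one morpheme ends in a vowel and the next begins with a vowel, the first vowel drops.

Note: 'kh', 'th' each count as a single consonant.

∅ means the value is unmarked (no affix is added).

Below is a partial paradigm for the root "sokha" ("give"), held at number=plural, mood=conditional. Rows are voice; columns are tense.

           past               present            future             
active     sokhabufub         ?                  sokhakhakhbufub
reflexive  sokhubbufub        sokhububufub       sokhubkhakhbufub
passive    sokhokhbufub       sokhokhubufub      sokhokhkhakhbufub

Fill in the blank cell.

Attach voice active -a → sokhaa.
Attach tense present -u → sokhaau.
Attach number plural -buf → sokhaaubuf.
Attach mood conditional -ib → sokhaaubufib.
Apply vowel harmony: sokhaaubufib → sokhaaubufub.
Apply vowel deletion: sokhaaubufub → sokhubufub.

sokhubufub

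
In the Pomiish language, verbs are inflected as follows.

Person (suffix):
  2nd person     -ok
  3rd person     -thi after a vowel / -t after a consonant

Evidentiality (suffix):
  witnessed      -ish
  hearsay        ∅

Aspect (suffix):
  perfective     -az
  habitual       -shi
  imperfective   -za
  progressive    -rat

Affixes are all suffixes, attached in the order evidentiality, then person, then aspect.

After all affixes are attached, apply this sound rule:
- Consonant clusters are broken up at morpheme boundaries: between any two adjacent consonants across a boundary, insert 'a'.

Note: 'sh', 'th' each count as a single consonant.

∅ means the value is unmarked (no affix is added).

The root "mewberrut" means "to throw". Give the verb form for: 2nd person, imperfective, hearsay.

evidentiality = hearsay: zero marking, form stays mewberrut.
Attach person 2nd person -ok → mewberrutok.
Attach aspect imperfective -za → mewberrutokza.
Apply epenthesis: mewberrutokza → mewberrutokaza.

mewberrutokaza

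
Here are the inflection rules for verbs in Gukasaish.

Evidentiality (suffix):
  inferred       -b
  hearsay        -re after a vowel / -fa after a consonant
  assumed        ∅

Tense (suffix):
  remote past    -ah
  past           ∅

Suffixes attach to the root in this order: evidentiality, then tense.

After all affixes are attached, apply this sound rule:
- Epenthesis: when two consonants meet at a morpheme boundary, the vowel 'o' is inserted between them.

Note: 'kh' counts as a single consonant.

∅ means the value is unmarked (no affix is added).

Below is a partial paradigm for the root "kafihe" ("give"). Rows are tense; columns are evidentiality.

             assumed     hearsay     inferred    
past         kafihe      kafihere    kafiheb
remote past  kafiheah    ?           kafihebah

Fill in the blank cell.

Attach evidentiality hearsay -re (after vowel 'e') → kafihere.
Attach tense remote past -ah → kafihereah.
Epenthesis: no change.

kafihereah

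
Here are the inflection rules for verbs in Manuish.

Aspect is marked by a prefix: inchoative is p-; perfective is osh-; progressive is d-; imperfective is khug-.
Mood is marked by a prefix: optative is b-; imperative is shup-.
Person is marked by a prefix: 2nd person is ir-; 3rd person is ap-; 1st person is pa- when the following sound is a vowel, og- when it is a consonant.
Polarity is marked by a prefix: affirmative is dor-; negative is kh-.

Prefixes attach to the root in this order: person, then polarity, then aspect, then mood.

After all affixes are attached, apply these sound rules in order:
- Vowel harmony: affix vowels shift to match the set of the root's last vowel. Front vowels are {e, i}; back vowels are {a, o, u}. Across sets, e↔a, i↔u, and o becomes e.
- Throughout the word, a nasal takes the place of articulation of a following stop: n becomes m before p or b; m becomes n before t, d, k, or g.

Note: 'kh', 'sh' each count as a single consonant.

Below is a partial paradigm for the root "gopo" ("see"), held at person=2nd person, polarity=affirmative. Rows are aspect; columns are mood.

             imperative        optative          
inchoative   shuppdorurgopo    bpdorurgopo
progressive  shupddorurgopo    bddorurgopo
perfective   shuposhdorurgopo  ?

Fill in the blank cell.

Attach person 2nd person ir- → irgopo.
Attach polarity affirmative dor- → dorirgopo.
Attach aspect perfective osh- → oshdorirgopo.
Attach mood optative b- → boshdorirgopo.
Apply vowel harmony: boshdorirgopo → boshdorurgopo.
Nasal assimilation: no change.

boshdorurgopo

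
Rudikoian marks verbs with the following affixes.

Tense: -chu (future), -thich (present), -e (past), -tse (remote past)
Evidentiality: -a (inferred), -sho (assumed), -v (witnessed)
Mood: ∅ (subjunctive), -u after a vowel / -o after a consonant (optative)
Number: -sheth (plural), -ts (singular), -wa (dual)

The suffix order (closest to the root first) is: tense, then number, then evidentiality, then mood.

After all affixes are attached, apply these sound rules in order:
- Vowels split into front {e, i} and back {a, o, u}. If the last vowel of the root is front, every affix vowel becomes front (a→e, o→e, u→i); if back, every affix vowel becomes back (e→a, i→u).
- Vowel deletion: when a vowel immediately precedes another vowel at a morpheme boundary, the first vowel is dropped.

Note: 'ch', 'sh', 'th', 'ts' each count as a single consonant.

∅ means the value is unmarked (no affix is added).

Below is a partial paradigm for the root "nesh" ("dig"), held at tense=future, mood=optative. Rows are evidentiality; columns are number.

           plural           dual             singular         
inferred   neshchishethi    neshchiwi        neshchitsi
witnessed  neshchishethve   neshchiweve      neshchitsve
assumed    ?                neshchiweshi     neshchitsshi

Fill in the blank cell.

neshchishethshi

Attach tense future -chu → neshchu.
Attach number plural -sheth → neshchusheth.
Attach evidentiality assumed -sho → neshchushethsho.
Attach mood optative -u (after vowel 'o') → neshchushethshou.
Apply vowel harmony: neshchushethshou → neshchishethshei.
Apply vowel deletion: neshchishethshei → neshchishethshi.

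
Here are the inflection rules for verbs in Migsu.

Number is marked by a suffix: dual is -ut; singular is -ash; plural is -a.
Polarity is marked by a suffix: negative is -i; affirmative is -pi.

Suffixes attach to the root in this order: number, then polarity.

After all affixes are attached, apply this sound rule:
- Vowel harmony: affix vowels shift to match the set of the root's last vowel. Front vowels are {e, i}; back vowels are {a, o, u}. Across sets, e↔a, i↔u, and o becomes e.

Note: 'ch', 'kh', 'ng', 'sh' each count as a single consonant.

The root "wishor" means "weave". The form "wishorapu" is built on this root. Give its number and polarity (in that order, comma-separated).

Segment: wishor-a-pi.
number: -a → plural.
polarity: -pi → affirmative.

plural, affirmative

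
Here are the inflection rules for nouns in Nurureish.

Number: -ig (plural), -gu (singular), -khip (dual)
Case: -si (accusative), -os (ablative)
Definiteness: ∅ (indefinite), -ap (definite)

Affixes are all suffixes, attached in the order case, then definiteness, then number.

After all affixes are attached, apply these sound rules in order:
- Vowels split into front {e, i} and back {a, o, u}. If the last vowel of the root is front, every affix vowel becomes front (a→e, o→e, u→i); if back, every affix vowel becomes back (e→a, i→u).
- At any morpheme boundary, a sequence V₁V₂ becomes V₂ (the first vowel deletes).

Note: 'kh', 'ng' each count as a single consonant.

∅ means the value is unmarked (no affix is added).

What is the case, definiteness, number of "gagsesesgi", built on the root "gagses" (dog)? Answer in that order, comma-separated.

Segment: gagses-os-gu.
case: -os → ablative.
definiteness: ∅ → indefinite.
number: -gu → singular.

ablative, indefinite, singular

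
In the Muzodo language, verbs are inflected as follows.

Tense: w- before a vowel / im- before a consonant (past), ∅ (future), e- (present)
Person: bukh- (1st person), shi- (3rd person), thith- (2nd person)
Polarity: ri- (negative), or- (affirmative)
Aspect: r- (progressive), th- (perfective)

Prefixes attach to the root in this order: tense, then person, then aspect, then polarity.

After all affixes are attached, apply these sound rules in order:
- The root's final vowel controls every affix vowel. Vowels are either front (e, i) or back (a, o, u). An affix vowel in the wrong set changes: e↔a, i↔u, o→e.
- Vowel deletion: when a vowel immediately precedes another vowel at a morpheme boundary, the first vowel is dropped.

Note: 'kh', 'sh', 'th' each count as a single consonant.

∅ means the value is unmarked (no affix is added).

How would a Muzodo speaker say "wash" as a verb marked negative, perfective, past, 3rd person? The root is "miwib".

Attach tense past im- (before consonant 'm') → immiwib.
Attach person 3rd person shi- → shiimmiwib.
Attach aspect perfective th- → thshiimmiwib.
Attach polarity negative ri- → rithshiimmiwib.
Vowel harmony: no change.
Apply vowel deletion: rithshiimmiwib → rithshimmiwib.

rithshimmiwib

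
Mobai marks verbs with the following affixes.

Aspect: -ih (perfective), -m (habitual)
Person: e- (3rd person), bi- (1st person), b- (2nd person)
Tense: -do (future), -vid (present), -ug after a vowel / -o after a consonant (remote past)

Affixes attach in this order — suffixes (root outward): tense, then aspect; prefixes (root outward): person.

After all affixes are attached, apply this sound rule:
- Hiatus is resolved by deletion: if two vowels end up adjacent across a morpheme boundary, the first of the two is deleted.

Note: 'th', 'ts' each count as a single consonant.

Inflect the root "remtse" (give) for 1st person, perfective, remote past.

Attach tense remote past -ug (after vowel 'e') → remtseug.
Attach person 1st person bi- → biremtseug.
Attach aspect perfective -ih → biremtseugih.
Apply vowel deletion: biremtseugih → biremtsugih.

biremtsugih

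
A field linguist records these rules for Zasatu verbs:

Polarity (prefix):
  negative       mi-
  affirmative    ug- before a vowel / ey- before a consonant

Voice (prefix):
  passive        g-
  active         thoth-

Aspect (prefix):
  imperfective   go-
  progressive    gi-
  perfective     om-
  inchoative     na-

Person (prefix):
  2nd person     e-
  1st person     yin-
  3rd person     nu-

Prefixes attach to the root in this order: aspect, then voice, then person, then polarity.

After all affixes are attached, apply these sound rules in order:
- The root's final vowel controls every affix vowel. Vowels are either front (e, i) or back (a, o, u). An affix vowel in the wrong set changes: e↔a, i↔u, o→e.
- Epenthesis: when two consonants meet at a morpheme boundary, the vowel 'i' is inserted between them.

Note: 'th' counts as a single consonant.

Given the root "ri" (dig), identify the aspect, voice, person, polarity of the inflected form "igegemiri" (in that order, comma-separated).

perfective, passive, 2nd person, affirmative

Segment: ug-e-g-om-ri.
aspect: om- → perfective.
voice: g- → passive.
person: e- → 2nd person.
polarity: ug/ey- → affirmative.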